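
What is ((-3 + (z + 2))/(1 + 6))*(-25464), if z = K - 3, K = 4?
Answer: 0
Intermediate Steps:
z = 1 (z = 4 - 3 = 1)
((-3 + (z + 2))/(1 + 6))*(-25464) = ((-3 + (1 + 2))/(1 + 6))*(-25464) = ((-3 + 3)/7)*(-25464) = (0*(1/7))*(-25464) = 0*(-25464) = 0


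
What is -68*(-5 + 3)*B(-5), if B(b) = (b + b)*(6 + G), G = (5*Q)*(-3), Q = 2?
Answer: 32640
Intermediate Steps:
G = -30 (G = (5*2)*(-3) = 10*(-3) = -30)
B(b) = -48*b (B(b) = (b + b)*(6 - 30) = (2*b)*(-24) = -48*b)
-68*(-5 + 3)*B(-5) = -68*(-5 + 3)*(-48*(-5)) = -(-136)*240 = -68*(-480) = 32640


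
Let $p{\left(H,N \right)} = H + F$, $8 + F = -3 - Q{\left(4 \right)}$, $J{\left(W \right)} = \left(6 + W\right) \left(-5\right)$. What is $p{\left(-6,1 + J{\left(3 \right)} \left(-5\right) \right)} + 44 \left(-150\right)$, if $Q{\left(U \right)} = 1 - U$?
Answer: $-6614$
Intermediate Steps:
$J{\left(W \right)} = -30 - 5 W$
$F = -8$ ($F = -8 - \left(4 - 4\right) = -8 - 0 = -8 + \left(-3 + 3\right) = -8 + 0 = -8$)
$p{\left(H,N \right)} = -8 + H$ ($p{\left(H,N \right)} = H - 8 = -8 + H$)
$p{\left(-6,1 + J{\left(3 \right)} \left(-5\right) \right)} + 44 \left(-150\right) = \left(-8 - 6\right) + 44 \left(-150\right) = -14 - 6600 = -6614$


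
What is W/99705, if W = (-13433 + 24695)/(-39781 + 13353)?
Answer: -1877/439167290 ≈ -4.2740e-6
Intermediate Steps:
W = -5631/13214 (W = 11262/(-26428) = 11262*(-1/26428) = -5631/13214 ≈ -0.42614)
W/99705 = -5631/13214/99705 = -5631/13214*1/99705 = -1877/439167290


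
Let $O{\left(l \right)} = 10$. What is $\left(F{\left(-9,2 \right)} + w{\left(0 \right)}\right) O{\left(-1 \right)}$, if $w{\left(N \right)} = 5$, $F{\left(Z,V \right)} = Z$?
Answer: $-40$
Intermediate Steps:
$\left(F{\left(-9,2 \right)} + w{\left(0 \right)}\right) O{\left(-1 \right)} = \left(-9 + 5\right) 10 = \left(-4\right) 10 = -40$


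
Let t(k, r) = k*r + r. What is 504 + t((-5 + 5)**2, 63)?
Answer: 567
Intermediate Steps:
t(k, r) = r + k*r
504 + t((-5 + 5)**2, 63) = 504 + 63*(1 + (-5 + 5)**2) = 504 + 63*(1 + 0**2) = 504 + 63*(1 + 0) = 504 + 63*1 = 504 + 63 = 567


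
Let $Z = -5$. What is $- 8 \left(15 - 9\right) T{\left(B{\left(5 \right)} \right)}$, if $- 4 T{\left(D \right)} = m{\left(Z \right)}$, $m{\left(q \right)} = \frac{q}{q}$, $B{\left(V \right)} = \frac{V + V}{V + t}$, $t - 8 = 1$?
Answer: $12$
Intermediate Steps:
$t = 9$ ($t = 8 + 1 = 9$)
$B{\left(V \right)} = \frac{2 V}{9 + V}$ ($B{\left(V \right)} = \frac{V + V}{V + 9} = \frac{2 V}{9 + V}$)
$m{\left(q \right)} = 1$
$T{\left(D \right)} = - \frac{1}{4}$ ($T{\left(D \right)} = \left(- \frac{1}{4}\right) 1 = - \frac{1}{4}$)
$- 8 \left(15 - 9\right) T{\left(B{\left(5 \right)} \right)} = - 8 \left(15 - 9\right) \left(- \frac{1}{4}\right) = \left(-8\right) 6 \left(- \frac{1}{4}\right) = \left(-48\right) \left(- \frac{1}{4}\right) = 12$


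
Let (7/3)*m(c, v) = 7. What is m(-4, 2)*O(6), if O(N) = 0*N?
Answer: 0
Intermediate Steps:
m(c, v) = 3 (m(c, v) = (3/7)*7 = 3)
O(N) = 0
m(-4, 2)*O(6) = 3*0 = 0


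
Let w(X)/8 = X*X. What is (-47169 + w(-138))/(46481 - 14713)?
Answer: 105183/31768 ≈ 3.3110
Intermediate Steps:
w(X) = 8*X² (w(X) = 8*(X*X) = 8*X²)
(-47169 + w(-138))/(46481 - 14713) = (-47169 + 8*(-138)²)/(46481 - 14713) = (-47169 + 8*19044)/31768 = (-47169 + 152352)*(1/31768) = 105183*(1/31768) = 105183/31768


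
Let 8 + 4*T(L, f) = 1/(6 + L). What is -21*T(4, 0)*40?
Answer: 1659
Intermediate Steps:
T(L, f) = -2 + 1/(4*(6 + L))
-21*T(4, 0)*40 = -21*(-47 - 8*4)/(4*(6 + 4))*40 = -21*(-47 - 32)/(4*10)*40 = -21*(-79)/(4*10)*40 = -21*(-79/40)*40 = (1659/40)*40 = 1659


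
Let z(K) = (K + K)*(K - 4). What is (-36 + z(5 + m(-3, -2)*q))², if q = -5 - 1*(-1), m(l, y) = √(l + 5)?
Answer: 6052 - 3648*√2 ≈ 892.95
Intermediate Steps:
m(l, y) = √(5 + l)
q = -4 (q = -5 + 1 = -4)
z(K) = 2*K*(-4 + K) (z(K) = (2*K)*(-4 + K) = 2*K*(-4 + K))
(-36 + z(5 + m(-3, -2)*q))² = (-36 + 2*(5 + √(5 - 3)*(-4))*(-4 + (5 + √(5 - 3)*(-4))))² = (-36 + 2*(5 + √2*(-4))*(-4 + (5 + √2*(-4))))² = (-36 + 2*(5 - 4*√2)*(-4 + (5 - 4*√2)))² = (-36 + 2*(5 - 4*√2)*(1 - 4*√2))² = (-36 + 2*(1 - 4*√2)*(5 - 4*√2))²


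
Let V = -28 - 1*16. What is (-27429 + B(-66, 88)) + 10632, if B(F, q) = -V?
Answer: -16753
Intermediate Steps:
V = -44 (V = -28 - 16 = -44)
B(F, q) = 44 (B(F, q) = -1*(-44) = 44)
(-27429 + B(-66, 88)) + 10632 = (-27429 + 44) + 10632 = -27385 + 10632 = -16753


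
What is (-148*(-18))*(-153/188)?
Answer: -101898/47 ≈ -2168.0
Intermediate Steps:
(-148*(-18))*(-153/188) = 2664*(-153*1/188) = 2664*(-153/188) = -101898/47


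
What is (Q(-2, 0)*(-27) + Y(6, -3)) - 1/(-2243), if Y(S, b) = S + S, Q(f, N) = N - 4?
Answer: 269161/2243 ≈ 120.00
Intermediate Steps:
Q(f, N) = -4 + N
Y(S, b) = 2*S
(Q(-2, 0)*(-27) + Y(6, -3)) - 1/(-2243) = ((-4 + 0)*(-27) + 2*6) - 1/(-2243) = (-4*(-27) + 12) - 1*(-1/2243) = (108 + 12) + 1/2243 = 120 + 1/2243 = 269161/2243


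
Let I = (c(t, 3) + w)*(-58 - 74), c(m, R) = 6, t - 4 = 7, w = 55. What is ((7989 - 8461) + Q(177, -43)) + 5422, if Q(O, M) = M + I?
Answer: -3145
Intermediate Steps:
t = 11 (t = 4 + 7 = 11)
I = -8052 (I = (6 + 55)*(-58 - 74) = 61*(-132) = -8052)
Q(O, M) = -8052 + M (Q(O, M) = M - 8052 = -8052 + M)
((7989 - 8461) + Q(177, -43)) + 5422 = ((7989 - 8461) + (-8052 - 43)) + 5422 = (-472 - 8095) + 5422 = -8567 + 5422 = -3145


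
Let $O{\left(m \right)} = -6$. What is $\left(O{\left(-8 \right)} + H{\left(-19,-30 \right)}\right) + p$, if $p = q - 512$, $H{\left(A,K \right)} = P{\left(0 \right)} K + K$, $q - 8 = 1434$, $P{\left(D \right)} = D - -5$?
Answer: $744$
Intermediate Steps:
$P{\left(D \right)} = 5 + D$ ($P{\left(D \right)} = D + 5 = 5 + D$)
$q = 1442$ ($q = 8 + 1434 = 1442$)
$H{\left(A,K \right)} = 6 K$ ($H{\left(A,K \right)} = \left(5 + 0\right) K + K = 5 K + K = 6 K$)
$p = 930$ ($p = 1442 - 512 = 930$)
$\left(O{\left(-8 \right)} + H{\left(-19,-30 \right)}\right) + p = \left(-6 + 6 \left(-30\right)\right) + 930 = \left(-6 - 180\right) + 930 = -186 + 930 = 744$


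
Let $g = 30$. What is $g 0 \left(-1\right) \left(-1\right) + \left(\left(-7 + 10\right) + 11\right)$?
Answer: $14$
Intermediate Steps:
$g 0 \left(-1\right) \left(-1\right) + \left(\left(-7 + 10\right) + 11\right) = 30 \cdot 0 \left(-1\right) \left(-1\right) + \left(\left(-7 + 10\right) + 11\right) = 30 \cdot 0 \left(-1\right) + \left(3 + 11\right) = 30 \cdot 0 + 14 = 0 + 14 = 14$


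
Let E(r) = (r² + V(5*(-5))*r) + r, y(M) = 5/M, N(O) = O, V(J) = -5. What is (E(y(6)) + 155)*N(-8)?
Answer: -10970/9 ≈ -1218.9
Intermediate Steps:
E(r) = r² - 4*r (E(r) = (r² - 5*r) + r = r² - 4*r)
(E(y(6)) + 155)*N(-8) = ((5/6)*(-4 + 5/6) + 155)*(-8) = ((5*(⅙))*(-4 + 5*(⅙)) + 155)*(-8) = (5*(-4 + ⅚)/6 + 155)*(-8) = ((⅚)*(-19/6) + 155)*(-8) = (-95/36 + 155)*(-8) = (5485/36)*(-8) = -10970/9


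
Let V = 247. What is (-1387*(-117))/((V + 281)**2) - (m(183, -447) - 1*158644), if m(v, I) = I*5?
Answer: 4983405935/30976 ≈ 1.6088e+5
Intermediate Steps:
m(v, I) = 5*I
(-1387*(-117))/((V + 281)**2) - (m(183, -447) - 1*158644) = (-1387*(-117))/((247 + 281)**2) - (5*(-447) - 1*158644) = 162279/(528**2) - (-2235 - 158644) = 162279/278784 - 1*(-160879) = 162279*(1/278784) + 160879 = 18031/30976 + 160879 = 4983405935/30976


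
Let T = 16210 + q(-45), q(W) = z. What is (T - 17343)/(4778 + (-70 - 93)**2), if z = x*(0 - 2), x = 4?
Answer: -1141/31347 ≈ -0.036399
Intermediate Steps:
z = -8 (z = 4*(0 - 2) = 4*(-2) = -8)
q(W) = -8
T = 16202 (T = 16210 - 8 = 16202)
(T - 17343)/(4778 + (-70 - 93)**2) = (16202 - 17343)/(4778 + (-70 - 93)**2) = -1141/(4778 + (-163)**2) = -1141/(4778 + 26569) = -1141/31347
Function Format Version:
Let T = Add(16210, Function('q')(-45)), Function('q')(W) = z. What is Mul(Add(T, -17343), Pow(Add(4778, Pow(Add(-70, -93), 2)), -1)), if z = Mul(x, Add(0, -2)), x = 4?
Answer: Rational(-1141, 31347) ≈ -0.036399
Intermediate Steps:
z = -8 (z = Mul(4, Add(0, -2)) = Mul(4, -2) = -8)
Function('q')(W) = -8
T = 16202 (T = Add(16210, -8) = 16202)
Mul(Add(T, -17343), Pow(Add(4778, Pow(Add(-70, -93), 2)), -1)) = Mul(Add(16202, -17343), Pow(Add(4778, Pow(Add(-70, -93), 2)), -1)) = Mul(-1141, Pow(Add(4778, Pow(-163, 2)), -1)) = Mul(-1141, Pow(Add(4778, 26569), -1)) = Mul(-1141, Pow(31347, -1)) = Mul(-1141, Rational(1, 31347)) = Rational(-1141, 31347)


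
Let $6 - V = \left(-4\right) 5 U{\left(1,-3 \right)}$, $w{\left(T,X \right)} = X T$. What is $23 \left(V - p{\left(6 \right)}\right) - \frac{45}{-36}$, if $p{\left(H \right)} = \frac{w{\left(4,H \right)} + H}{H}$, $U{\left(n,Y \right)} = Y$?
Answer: $- \frac{5423}{4} \approx -1355.8$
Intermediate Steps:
$w{\left(T,X \right)} = T X$
$p{\left(H \right)} = 5$ ($p{\left(H \right)} = \frac{4 H + H}{H} = \frac{5 H}{H} = 5$)
$V = -54$ ($V = 6 - \left(-4\right) 5 \left(-3\right) = 6 - \left(-20\right) \left(-3\right) = 6 - 60 = -54$)
$23 \left(V - p{\left(6 \right)}\right) - \frac{45}{-36} = 23 \left(-54 - 5\right) - \frac{45}{-36} = 23 \left(-54 - 5\right) - - \frac{5}{4} = 23 \left(-59\right) + \frac{5}{4} = -1357 + \frac{5}{4} = - \frac{5423}{4}$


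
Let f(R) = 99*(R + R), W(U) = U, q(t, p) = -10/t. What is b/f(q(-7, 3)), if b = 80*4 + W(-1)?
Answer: 203/180 ≈ 1.1278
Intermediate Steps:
f(R) = 198*R (f(R) = 99*(2*R) = 198*R)
b = 319 (b = 80*4 - 1 = 320 - 1 = 319)
b/f(q(-7, 3)) = 319/((198*(-10/(-7)))) = 319/((198*(-10*(-1/7)))) = 319/((198*(10/7))) = 319/(1980/7) = 319*(7/1980) = 203/180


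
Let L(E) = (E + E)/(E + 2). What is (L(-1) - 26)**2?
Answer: 784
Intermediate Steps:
L(E) = 2*E/(2 + E) (L(E) = (2*E)/(2 + E) = 2*E/(2 + E))
(L(-1) - 26)**2 = (2*(-1)/(2 - 1) - 26)**2 = (2*(-1)/1 - 26)**2 = (2*(-1)*1 - 26)**2 = (-2 - 26)**2 = (-28)**2 = 784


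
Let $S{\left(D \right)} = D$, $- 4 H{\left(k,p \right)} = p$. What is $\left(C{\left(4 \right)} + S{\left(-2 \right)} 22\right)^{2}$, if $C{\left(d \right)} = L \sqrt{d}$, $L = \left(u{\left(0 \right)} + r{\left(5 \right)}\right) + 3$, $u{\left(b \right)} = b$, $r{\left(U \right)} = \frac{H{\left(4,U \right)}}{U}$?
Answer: $\frac{5929}{4} \approx 1482.3$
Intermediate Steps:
$H{\left(k,p \right)} = - \frac{p}{4}$
$r{\left(U \right)} = - \frac{1}{4}$ ($r{\left(U \right)} = \frac{\left(- \frac{1}{4}\right) U}{U} = - \frac{1}{4}$)
$L = \frac{11}{4}$ ($L = \left(0 - \frac{1}{4}\right) + 3 = - \frac{1}{4} + 3 = \frac{11}{4} \approx 2.75$)
$C{\left(d \right)} = \frac{11 \sqrt{d}}{4}$
$\left(C{\left(4 \right)} + S{\left(-2 \right)} 22\right)^{2} = \left(\frac{11 \sqrt{4}}{4} - 44\right)^{2} = \left(\frac{11}{4} \cdot 2 - 44\right)^{2} = \left(\frac{11}{2} - 44\right)^{2} = \left(- \frac{77}{2}\right)^{2} = \frac{5929}{4}$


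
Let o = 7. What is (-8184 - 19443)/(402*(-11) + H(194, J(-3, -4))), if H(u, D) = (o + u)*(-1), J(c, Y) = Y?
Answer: 9209/1541 ≈ 5.9760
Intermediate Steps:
H(u, D) = -7 - u (H(u, D) = (7 + u)*(-1) = -7 - u)
(-8184 - 19443)/(402*(-11) + H(194, J(-3, -4))) = (-8184 - 19443)/(402*(-11) + (-7 - 1*194)) = -27627/(-4422 + (-7 - 194)) = -27627/(-4422 - 201) = -27627/(-4623) = -27627*(-1/4623) = 9209/1541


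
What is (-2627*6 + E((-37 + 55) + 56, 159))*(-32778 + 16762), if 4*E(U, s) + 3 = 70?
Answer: 252175924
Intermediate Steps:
E(U, s) = 67/4 (E(U, s) = -3/4 + (1/4)*70 = -3/4 + 35/2 = 67/4)
(-2627*6 + E((-37 + 55) + 56, 159))*(-32778 + 16762) = (-2627*6 + 67/4)*(-32778 + 16762) = (-15762 + 67/4)*(-16016) = -62981/4*(-16016) = 252175924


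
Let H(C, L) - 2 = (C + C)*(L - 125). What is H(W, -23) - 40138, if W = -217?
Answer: 24096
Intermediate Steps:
H(C, L) = 2 + 2*C*(-125 + L) (H(C, L) = 2 + (C + C)*(L - 125) = 2 + (2*C)*(-125 + L) = 2 + 2*C*(-125 + L))
H(W, -23) - 40138 = (2 - 250*(-217) + 2*(-217)*(-23)) - 40138 = (2 + 54250 + 9982) - 40138 = 64234 - 40138 = 24096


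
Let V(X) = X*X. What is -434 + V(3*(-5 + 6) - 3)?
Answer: -434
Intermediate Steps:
V(X) = X**2
-434 + V(3*(-5 + 6) - 3) = -434 + (3*(-5 + 6) - 3)**2 = -434 + (3*1 - 3)**2 = -434 + (3 - 3)**2 = -434 + 0**2 = -434 + 0 = -434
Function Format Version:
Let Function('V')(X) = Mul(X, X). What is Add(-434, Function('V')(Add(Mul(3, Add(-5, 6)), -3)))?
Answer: -434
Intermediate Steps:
Function('V')(X) = Pow(X, 2)
Add(-434, Function('V')(Add(Mul(3, Add(-5, 6)), -3))) = Add(-434, Pow(Add(Mul(3, Add(-5, 6)), -3), 2)) = Add(-434, Pow(Add(Mul(3, 1), -3), 2)) = Add(-434, Pow(Add(3, -3), 2)) = Add(-434, Pow(0, 2)) = Add(-434, 0) = -434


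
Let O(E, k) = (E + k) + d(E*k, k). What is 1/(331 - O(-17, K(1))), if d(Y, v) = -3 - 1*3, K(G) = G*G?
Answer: 1/353 ≈ 0.0028329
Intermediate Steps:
K(G) = G**2
d(Y, v) = -6 (d(Y, v) = -3 - 3 = -6)
O(E, k) = -6 + E + k (O(E, k) = (E + k) - 6 = -6 + E + k)
1/(331 - O(-17, K(1))) = 1/(331 - (-6 - 17 + 1**2)) = 1/(331 - (-6 - 17 + 1)) = 1/(331 - 1*(-22)) = 1/(331 + 22) = 1/353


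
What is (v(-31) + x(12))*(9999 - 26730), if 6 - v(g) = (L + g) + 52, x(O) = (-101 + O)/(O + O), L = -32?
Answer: -1779063/8 ≈ -2.2238e+5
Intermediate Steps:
x(O) = (-101 + O)/(2*O) (x(O) = (-101 + O)/((2*O)) = (-101 + O)*(1/(2*O)) = (-101 + O)/(2*O))
v(g) = -14 - g (v(g) = 6 - ((-32 + g) + 52) = 6 - (20 + g) = 6 + (-20 - g) = -14 - g)
(v(-31) + x(12))*(9999 - 26730) = ((-14 - 1*(-31)) + (1/2)*(-101 + 12)/12)*(9999 - 26730) = ((-14 + 31) + (1/2)*(1/12)*(-89))*(-16731) = (17 - 89/24)*(-16731) = (319/24)*(-16731) = -1779063/8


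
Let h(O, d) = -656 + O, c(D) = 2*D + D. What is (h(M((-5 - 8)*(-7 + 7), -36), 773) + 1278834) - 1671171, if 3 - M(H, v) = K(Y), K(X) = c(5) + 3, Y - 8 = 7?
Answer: -393008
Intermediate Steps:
Y = 15 (Y = 8 + 7 = 15)
c(D) = 3*D
K(X) = 18 (K(X) = 3*5 + 3 = 15 + 3 = 18)
M(H, v) = -15 (M(H, v) = 3 - 1*18 = 3 - 18 = -15)
(h(M((-5 - 8)*(-7 + 7), -36), 773) + 1278834) - 1671171 = ((-656 - 15) + 1278834) - 1671171 = (-671 + 1278834) - 1671171 = 1278163 - 1671171 = -393008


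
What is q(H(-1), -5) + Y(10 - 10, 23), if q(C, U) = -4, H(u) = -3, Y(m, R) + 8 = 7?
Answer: -5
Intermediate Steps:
Y(m, R) = -1 (Y(m, R) = -8 + 7 = -1)
q(H(-1), -5) + Y(10 - 10, 23) = -4 - 1 = -5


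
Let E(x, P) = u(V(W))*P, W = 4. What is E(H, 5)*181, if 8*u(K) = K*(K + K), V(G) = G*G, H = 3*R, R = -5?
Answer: 57920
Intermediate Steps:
H = -15 (H = 3*(-5) = -15)
V(G) = G²
u(K) = K²/4 (u(K) = (K*(K + K))/8 = (K*(2*K))/8 = (2*K²)/8 = K²/4)
E(x, P) = 64*P (E(x, P) = ((4²)²/4)*P = ((¼)*16²)*P = ((¼)*256)*P = 64*P)
E(H, 5)*181 = (64*5)*181 = 320*181 = 57920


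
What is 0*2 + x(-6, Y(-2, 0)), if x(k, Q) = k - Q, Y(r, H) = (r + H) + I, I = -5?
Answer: 1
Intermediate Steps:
Y(r, H) = -5 + H + r (Y(r, H) = (r + H) - 5 = (H + r) - 5 = -5 + H + r)
0*2 + x(-6, Y(-2, 0)) = 0*2 + (-6 - (-5 + 0 - 2)) = 0 + (-6 - 1*(-7)) = 0 + (-6 + 7) = 0 + 1 = 1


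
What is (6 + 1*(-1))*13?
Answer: 65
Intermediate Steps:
(6 + 1*(-1))*13 = (6 - 1)*13 = 5*13 = 65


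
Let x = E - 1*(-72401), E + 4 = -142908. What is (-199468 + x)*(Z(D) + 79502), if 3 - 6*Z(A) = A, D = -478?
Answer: -42971027549/2 ≈ -2.1486e+10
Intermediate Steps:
Z(A) = ½ - A/6
E = -142912 (E = -4 - 142908 = -142912)
x = -70511 (x = -142912 - 1*(-72401) = -142912 + 72401 = -70511)
(-199468 + x)*(Z(D) + 79502) = (-199468 - 70511)*((½ - ⅙*(-478)) + 79502) = -269979*((½ + 239/3) + 79502) = -269979*(481/6 + 79502) = -269979*477493/6 = -42971027549/2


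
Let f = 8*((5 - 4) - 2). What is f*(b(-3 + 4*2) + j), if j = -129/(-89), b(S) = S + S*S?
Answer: -22392/89 ≈ -251.60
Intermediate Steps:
b(S) = S + S²
f = -8 (f = 8*(1 - 2) = 8*(-1) = -8)
j = 129/89 (j = -129*(-1/89) = 129/89 ≈ 1.4494)
f*(b(-3 + 4*2) + j) = -8*((-3 + 4*2)*(1 + (-3 + 4*2)) + 129/89) = -8*((-3 + 8)*(1 + (-3 + 8)) + 129/89) = -8*(5*(1 + 5) + 129/89) = -8*(5*6 + 129/89) = -8*(30 + 129/89) = -8*2799/89 = -22392/89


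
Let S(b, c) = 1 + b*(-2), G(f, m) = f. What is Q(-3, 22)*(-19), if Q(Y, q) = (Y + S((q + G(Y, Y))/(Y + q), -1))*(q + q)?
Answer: 3344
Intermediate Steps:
S(b, c) = 1 - 2*b
Q(Y, q) = 2*q*(-1 + Y) (Q(Y, q) = (Y + (1 - 2*(q + Y)/(Y + q)))*(q + q) = (Y + (1 - 2*(Y + q)/(Y + q)))*(2*q) = (Y + (1 - 2*1))*(2*q) = (Y + (1 - 2))*(2*q) = (Y - 1)*(2*q) = (-1 + Y)*(2*q) = 2*q*(-1 + Y))
Q(-3, 22)*(-19) = (2*22*(-1 - 3))*(-19) = (2*22*(-4))*(-19) = -176*(-19) = 3344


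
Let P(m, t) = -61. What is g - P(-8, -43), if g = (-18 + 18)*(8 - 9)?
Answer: 61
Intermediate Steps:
g = 0 (g = 0*(-1) = 0)
g - P(-8, -43) = 0 - 1*(-61) = 0 + 61 = 61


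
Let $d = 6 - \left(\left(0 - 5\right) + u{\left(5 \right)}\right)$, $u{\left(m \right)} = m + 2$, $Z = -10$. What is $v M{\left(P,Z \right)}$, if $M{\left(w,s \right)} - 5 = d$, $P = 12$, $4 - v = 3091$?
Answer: $-27783$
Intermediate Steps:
$v = -3087$ ($v = 4 - 3091 = -3087$)
$u{\left(m \right)} = 2 + m$
$d = 4$ ($d = 6 - \left(\left(0 - 5\right) + \left(2 + 5\right)\right) = 6 - \left(-5 + 7\right) = 6 - 2 = 4$)
$M{\left(w,s \right)} = 9$ ($M{\left(w,s \right)} = 5 + 4 = 9$)
$v M{\left(P,Z \right)} = \left(-3087\right) 9 = -27783$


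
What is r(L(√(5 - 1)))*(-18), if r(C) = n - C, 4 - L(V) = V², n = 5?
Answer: -90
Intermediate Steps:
L(V) = 4 - V²
r(C) = 5 - C
r(L(√(5 - 1)))*(-18) = (5 - (4 - (√(5 - 1))²))*(-18) = (5 - (4 - (√4)²))*(-18) = (5 - (4 - 1*2²))*(-18) = (5 - (4 - 1*4))*(-18) = (5 - (4 - 4))*(-18) = (5 - 1*0)*(-18) = (5 + 0)*(-18) = 5*(-18) = -90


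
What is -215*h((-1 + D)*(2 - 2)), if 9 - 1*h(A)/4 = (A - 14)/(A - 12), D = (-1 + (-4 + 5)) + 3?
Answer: -20210/3 ≈ -6736.7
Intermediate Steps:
D = 3 (D = (-1 + 1) + 3 = 0 + 3 = 3)
h(A) = 36 - 4*(-14 + A)/(-12 + A) (h(A) = 36 - 4*(A - 14)/(A - 12) = 36 - 4*(-14 + A)/(-12 + A))
-215*h((-1 + D)*(2 - 2)) = -1720*(-47 + 4*((-1 + 3)*(2 - 2)))/(-12 + (-1 + 3)*(2 - 2)) = -1720*(-47 + 4*(2*0))/(-12 + 2*0) = -1720*(-47 + 4*0)/(-12 + 0) = -1720*(-47 + 0)/(-12) = -1720*(-1)*(-47)/12 = -215*94/3 = -20210/3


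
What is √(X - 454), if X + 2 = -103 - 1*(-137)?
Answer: I*√422 ≈ 20.543*I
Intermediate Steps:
X = 32 (X = -2 + (-103 - 1*(-137)) = -2 + (-103 + 137) = -2 + 34 = 32)
√(X - 454) = √(32 - 454) = √(-422) = I*√422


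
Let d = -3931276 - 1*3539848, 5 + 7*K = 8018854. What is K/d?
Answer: -8018849/52297868 ≈ -0.15333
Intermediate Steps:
K = 8018849/7 (K = -5/7 + (⅐)*8018854 = -5/7 + 8018854/7 = 8018849/7 ≈ 1.1456e+6)
d = -7471124 (d = -3931276 - 3539848 = -7471124)
K/d = (8018849/7)/(-7471124) = (8018849/7)*(-1/7471124) = -8018849/52297868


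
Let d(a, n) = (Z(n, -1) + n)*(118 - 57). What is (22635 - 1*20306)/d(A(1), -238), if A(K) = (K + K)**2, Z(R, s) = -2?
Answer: -2329/14640 ≈ -0.15908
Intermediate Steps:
A(K) = 4*K**2 (A(K) = (2*K)**2 = 4*K**2)
d(a, n) = -122 + 61*n (d(a, n) = (-2 + n)*(118 - 57) = (-2 + n)*61 = -122 + 61*n)
(22635 - 1*20306)/d(A(1), -238) = (22635 - 1*20306)/(-122 + 61*(-238)) = (22635 - 20306)/(-122 - 14518) = 2329/(-14640) = 2329*(-1/14640) = -2329/14640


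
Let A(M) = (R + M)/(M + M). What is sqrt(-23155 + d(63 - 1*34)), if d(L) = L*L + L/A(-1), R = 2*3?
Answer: 2*I*sqrt(139535)/5 ≈ 149.42*I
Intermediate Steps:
R = 6
A(M) = (6 + M)/(2*M) (A(M) = (6 + M)/(M + M) = (6 + M)/((2*M)) = (6 + M)*(1/(2*M)) = (6 + M)/(2*M))
d(L) = L**2 - 2*L/5 (d(L) = L*L + L/(((1/2)*(6 - 1)/(-1))) = L**2 + L/(((1/2)*(-1)*5)) = L**2 + L/(-5/2) = L**2 + L*(-2/5) = L**2 - 2*L/5)
sqrt(-23155 + d(63 - 1*34)) = sqrt(-23155 + (63 - 1*34)*(-2 + 5*(63 - 1*34))/5) = sqrt(-23155 + (63 - 34)*(-2 + 5*(63 - 34))/5) = sqrt(-23155 + (1/5)*29*(-2 + 5*29)) = sqrt(-23155 + (1/5)*29*(-2 + 145)) = sqrt(-23155 + (1/5)*29*143) = sqrt(-23155 + 4147/5) = sqrt(-111628/5) = 2*I*sqrt(139535)/5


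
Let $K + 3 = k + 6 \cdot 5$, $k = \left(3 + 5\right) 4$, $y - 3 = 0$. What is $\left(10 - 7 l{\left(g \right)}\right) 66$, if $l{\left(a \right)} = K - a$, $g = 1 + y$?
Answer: $-24750$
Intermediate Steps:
$y = 3$ ($y = 3 + 0 = 3$)
$k = 32$ ($k = 8 \cdot 4 = 32$)
$g = 4$ ($g = 1 + 3 = 4$)
$K = 59$ ($K = -3 + \left(32 + 6 \cdot 5\right) = -3 + \left(32 + 30\right) = -3 + 62 = 59$)
$l{\left(a \right)} = 59 - a$
$\left(10 - 7 l{\left(g \right)}\right) 66 = \left(10 - 7 \left(59 - 4\right)\right) 66 = \left(10 - 385\right) 66 = \left(-375\right) 66 = -24750$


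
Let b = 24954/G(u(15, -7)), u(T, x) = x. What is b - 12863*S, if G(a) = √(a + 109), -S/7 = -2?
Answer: -180082 + 4159*√102/17 ≈ -1.7761e+5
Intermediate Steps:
S = 14 (S = -7*(-2) = 14)
G(a) = √(109 + a)
b = 4159*√102/17 (b = 24954/(√(109 - 7)) = 24954/(√102) = 24954*(√102/102) = 4159*√102/17 ≈ 2470.8)
b - 12863*S = 4159*√102/17 - 12863*14 = 4159*√102/17 - 180082 = -180082 + 4159*√102/17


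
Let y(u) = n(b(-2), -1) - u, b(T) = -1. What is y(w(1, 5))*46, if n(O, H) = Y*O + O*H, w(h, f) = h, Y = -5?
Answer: 230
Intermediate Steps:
n(O, H) = -5*O + H*O (n(O, H) = -5*O + O*H = -5*O + H*O)
y(u) = 6 - u (y(u) = -(-5 - 1) - u = -1*(-6) - u = 6 - u)
y(w(1, 5))*46 = (6 - 1*1)*46 = (6 - 1)*46 = 5*46 = 230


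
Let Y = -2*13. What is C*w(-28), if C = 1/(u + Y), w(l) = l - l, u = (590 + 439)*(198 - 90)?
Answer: 0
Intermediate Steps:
u = 111132 (u = 1029*108 = 111132)
w(l) = 0
Y = -26
C = 1/111106 (C = 1/(111132 - 26) = 1/111106 ≈ 9.0004e-6)
C*w(-28) = (1/111106)*0 = 0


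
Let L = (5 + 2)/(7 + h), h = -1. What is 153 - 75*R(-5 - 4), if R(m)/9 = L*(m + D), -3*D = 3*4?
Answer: 20781/2 ≈ 10391.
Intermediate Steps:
D = -4 ≈ -4.0000
L = 7/6 (L = (5 + 2)/(7 - 1) = 7/6 ≈ 1.1667)
R(m) = -42 + 21*m/2 (R(m) = 9*(7*(m - 4)/6) = 9*(7*(-4 + m)/6) = 9*(-14/3 + 7*m/6) = -42 + 21*m/2)
153 - 75*R(-5 - 4) = 153 - 75*(-42 + 21*(-5 - 4)/2) = 153 - 75*(-42 + (21/2)*(-9)) = 153 - 75*(-42 - 189/2) = 153 - 75*(-273/2) = 153 + 20475/2 = 20781/2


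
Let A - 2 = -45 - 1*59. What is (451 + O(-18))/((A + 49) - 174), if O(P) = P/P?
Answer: -452/227 ≈ -1.9912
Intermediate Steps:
O(P) = 1
A = -102 (A = 2 + (-45 - 1*59) = 2 + (-45 - 59) = 2 - 104 = -102)
(451 + O(-18))/((A + 49) - 174) = (451 + 1)/((-102 + 49) - 174) = 452/(-53 - 174) = 452/(-227) = 452*(-1/227) = -452/227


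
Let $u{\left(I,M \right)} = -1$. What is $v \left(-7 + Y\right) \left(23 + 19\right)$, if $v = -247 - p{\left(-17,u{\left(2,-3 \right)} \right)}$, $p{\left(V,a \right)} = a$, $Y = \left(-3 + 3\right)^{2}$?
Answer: $72324$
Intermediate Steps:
$Y = 0$ ($Y = 0^{2} = 0$)
$v = -246$ ($v = -247 - -1 = -247 + 1 = -246$)
$v \left(-7 + Y\right) \left(23 + 19\right) = - 246 \left(-7 + 0\right) \left(23 + 19\right) = - 246 \left(\left(-7\right) 42\right) = \left(-246\right) \left(-294\right) = 72324$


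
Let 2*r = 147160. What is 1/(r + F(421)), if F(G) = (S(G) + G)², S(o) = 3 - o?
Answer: 1/73589 ≈ 1.3589e-5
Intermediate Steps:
r = 73580 (r = (½)*147160 = 73580)
F(G) = 9 (F(G) = ((3 - G) + G)² = 3² = 9)
1/(r + F(421)) = 1/(73580 + 9) = 1/73589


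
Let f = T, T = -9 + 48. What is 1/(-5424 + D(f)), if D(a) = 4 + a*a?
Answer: -1/3899 ≈ -0.00025648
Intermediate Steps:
T = 39
f = 39
D(a) = 4 + a**2
1/(-5424 + D(f)) = 1/(-5424 + (4 + 39**2)) = 1/(-5424 + (4 + 1521)) = 1/(-5424 + 1525) = 1/(-3899) = -1/3899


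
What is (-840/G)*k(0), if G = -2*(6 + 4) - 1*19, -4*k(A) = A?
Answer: 0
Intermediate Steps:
k(A) = -A/4
G = -39 (G = -2*10 - 19 = -20 - 19 = -39)
(-840/G)*k(0) = (-840/(-39))*(-1/4*0) = -840*(-1)/39*0 = -20*(-14/13)*0 = (280/13)*0 = 0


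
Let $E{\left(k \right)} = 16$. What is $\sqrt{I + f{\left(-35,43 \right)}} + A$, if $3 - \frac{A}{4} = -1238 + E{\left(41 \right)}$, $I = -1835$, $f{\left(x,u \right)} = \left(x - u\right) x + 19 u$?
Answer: $4900 + 4 \sqrt{107} \approx 4941.4$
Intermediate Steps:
$f{\left(x,u \right)} = 19 u + x \left(x - u\right)$ ($f{\left(x,u \right)} = x \left(x - u\right) + 19 u = 19 u + x \left(x - u\right)$)
$A = 4900$ ($A = 12 - 4 \left(-1238 + 16\right) = 12 - -4888 = 12 + 4888 = 4900$)
$\sqrt{I + f{\left(-35,43 \right)}} + A = \sqrt{-1835 + \left(\left(-35\right)^{2} + 19 \cdot 43 - 43 \left(-35\right)\right)} + 4900 = \sqrt{-1835 + \left(1225 + 817 + 1505\right)} + 4900 = \sqrt{-1835 + 3547} + 4900 = \sqrt{1712} + 4900 = 4 \sqrt{107} + 4900 = 4900 + 4 \sqrt{107}$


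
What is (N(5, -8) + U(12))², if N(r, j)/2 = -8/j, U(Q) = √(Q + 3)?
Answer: (2 + √15)² ≈ 34.492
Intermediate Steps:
U(Q) = √(3 + Q)
N(r, j) = -16/j (N(r, j) = 2*(-8/j) = -16/j)
(N(5, -8) + U(12))² = (-16/(-8) + √(3 + 12))² = (-16*(-⅛) + √15)² = (2 + √15)²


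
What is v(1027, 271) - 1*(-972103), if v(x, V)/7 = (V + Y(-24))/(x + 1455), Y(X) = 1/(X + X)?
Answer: 115812554057/119136 ≈ 9.7210e+5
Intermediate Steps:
Y(X) = 1/(2*X)
v(x, V) = 7*(-1/48 + V)/(1455 + x) (v(x, V) = 7*((V + (½)/(-24))/(x + 1455)) = 7*((V + (½)*(-1/24))/(1455 + x)) = 7*((V - 1/48)/(1455 + x)) = 7*((-1/48 + V)/(1455 + x)) = 7*(-1/48 + V)/(1455 + x))
v(1027, 271) - 1*(-972103) = 7*(-1 + 48*271)/(48*(1455 + 1027)) - 1*(-972103) = (7/48)*(-1 + 13008)/2482 + 972103 = (7/48)*(1/2482)*13007 + 972103 = 91049/119136 + 972103 = 115812554057/119136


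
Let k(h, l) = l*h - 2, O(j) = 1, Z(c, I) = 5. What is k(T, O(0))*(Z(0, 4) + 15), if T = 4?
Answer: 40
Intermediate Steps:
k(h, l) = -2 + h*l (k(h, l) = h*l - 2 = -2 + h*l)
k(T, O(0))*(Z(0, 4) + 15) = (-2 + 4*1)*(5 + 15) = (-2 + 4)*20 = 2*20 = 40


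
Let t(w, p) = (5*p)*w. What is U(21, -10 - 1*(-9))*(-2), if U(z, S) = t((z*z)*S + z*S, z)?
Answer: 97020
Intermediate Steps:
t(w, p) = 5*p*w
U(z, S) = 5*z*(S*z + S*z²) (U(z, S) = 5*z*((z*z)*S + z*S) = 5*z*(z²*S + S*z) = 5*z*(S*z² + S*z) = 5*z*(S*z + S*z²))
U(21, -10 - 1*(-9))*(-2) = (5*(-10 - 1*(-9))*21²*(1 + 21))*(-2) = (5*(-10 + 9)*441*22)*(-2) = (5*(-1)*441*22)*(-2) = -48510*(-2) = 97020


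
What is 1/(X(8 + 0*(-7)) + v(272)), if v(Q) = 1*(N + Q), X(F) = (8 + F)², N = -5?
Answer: 1/523 ≈ 0.0019120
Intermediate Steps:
v(Q) = -5 + Q (v(Q) = 1*(-5 + Q) = -5 + Q)
1/(X(8 + 0*(-7)) + v(272)) = 1/((8 + (8 + 0*(-7)))² + (-5 + 272)) = 1/((8 + (8 + 0))² + 267) = 1/((8 + 8)² + 267) = 1/(16² + 267) = 1/(256 + 267) = 1/523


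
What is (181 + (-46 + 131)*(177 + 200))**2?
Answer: 1038515076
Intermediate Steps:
(181 + (-46 + 131)*(177 + 200))**2 = (181 + 85*377)**2 = (181 + 32045)**2 = 32226**2 = 1038515076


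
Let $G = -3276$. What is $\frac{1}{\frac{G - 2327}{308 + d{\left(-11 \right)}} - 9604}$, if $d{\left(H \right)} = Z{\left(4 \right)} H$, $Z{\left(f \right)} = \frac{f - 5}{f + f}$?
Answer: $- \frac{2475}{23814724} \approx -0.00010393$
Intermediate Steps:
$Z{\left(f \right)} = \frac{-5 + f}{2 f}$
$d{\left(H \right)} = - \frac{H}{8}$ ($d{\left(H \right)} = \frac{-5 + 4}{2 \cdot 4} H = \frac{1}{2} \cdot \frac{1}{4} \left(-1\right) H = - \frac{H}{8}$)
$\frac{1}{\frac{G - 2327}{308 + d{\left(-11 \right)}} - 9604} = \frac{1}{\frac{-3276 - 2327}{308 - - \frac{11}{8}} - 9604} = \frac{1}{- \frac{5603}{308 + \frac{11}{8}} - 9604} = \frac{1}{- \frac{5603}{\frac{2475}{8}} - 9604} = \frac{1}{\left(-5603\right) \frac{8}{2475} - 9604} = \frac{1}{- \frac{44824}{2475} - 9604} = \frac{1}{- \frac{23814724}{2475}} = - \frac{2475}{23814724}$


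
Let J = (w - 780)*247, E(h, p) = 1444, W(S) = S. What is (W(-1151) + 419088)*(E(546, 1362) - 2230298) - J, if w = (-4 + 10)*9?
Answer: -931520374876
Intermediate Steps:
w = 54 (w = 6*9 = 54)
J = -179322 (J = (54 - 780)*247 = -726*247 = -179322)
(W(-1151) + 419088)*(E(546, 1362) - 2230298) - J = (-1151 + 419088)*(1444 - 2230298) - 1*(-179322) = 417937*(-2228854) + 179322 = -931520554198 + 179322 = -931520374876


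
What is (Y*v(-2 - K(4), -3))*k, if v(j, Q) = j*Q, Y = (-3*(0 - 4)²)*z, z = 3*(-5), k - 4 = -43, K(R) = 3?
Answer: -421200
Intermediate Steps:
k = -39 (k = 4 - 43 = -39)
z = -15
Y = 720 (Y = -3*(0 - 4)²*(-15) = -3*(-4)²*(-15) = -3*16*(-15) = -48*(-15) = 720)
v(j, Q) = Q*j
(Y*v(-2 - K(4), -3))*k = (720*(-3*(-2 - 1*3)))*(-39) = (720*(-3*(-2 - 3)))*(-39) = (720*(-3*(-5)))*(-39) = (720*15)*(-39) = 10800*(-39) = -421200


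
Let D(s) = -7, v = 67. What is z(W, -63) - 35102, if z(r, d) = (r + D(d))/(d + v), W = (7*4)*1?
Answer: -140387/4 ≈ -35097.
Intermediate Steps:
W = 28 (W = 28*1 = 28)
z(r, d) = (-7 + r)/(67 + d) (z(r, d) = (r - 7)/(d + 67) = (-7 + r)/(67 + d))
z(W, -63) - 35102 = (-7 + 28)/(67 - 63) - 35102 = 21/4 - 35102 = -140387/4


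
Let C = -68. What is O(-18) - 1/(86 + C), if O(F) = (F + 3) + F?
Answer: -595/18 ≈ -33.056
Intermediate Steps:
O(F) = 3 + 2*F (O(F) = (3 + F) + F = 3 + 2*F)
O(-18) - 1/(86 + C) = (3 + 2*(-18)) - 1/(86 - 68) = (3 - 36) - 1/18 = -33 - 1*1/18 = -33 - 1/18 = -595/18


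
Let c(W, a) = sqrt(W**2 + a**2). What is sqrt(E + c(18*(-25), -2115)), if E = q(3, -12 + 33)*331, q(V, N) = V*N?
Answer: 3*sqrt(2317 + 5*sqrt(2309)) ≈ 151.71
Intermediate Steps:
q(V, N) = N*V
E = 20853 (E = ((-12 + 33)*3)*331 = (21*3)*331 = 63*331 = 20853)
sqrt(E + c(18*(-25), -2115)) = sqrt(20853 + sqrt((18*(-25))**2 + (-2115)**2)) = sqrt(20853 + sqrt((-450)**2 + 4473225)) = sqrt(20853 + sqrt(202500 + 4473225)) = sqrt(20853 + sqrt(4675725)) = sqrt(20853 + 45*sqrt(2309))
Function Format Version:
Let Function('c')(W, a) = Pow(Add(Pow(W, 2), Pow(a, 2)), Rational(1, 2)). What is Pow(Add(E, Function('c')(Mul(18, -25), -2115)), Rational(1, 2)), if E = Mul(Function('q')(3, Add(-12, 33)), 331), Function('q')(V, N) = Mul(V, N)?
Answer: Mul(3, Pow(Add(2317, Mul(5, Pow(2309, Rational(1, 2)))), Rational(1, 2))) ≈ 151.71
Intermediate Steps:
Function('q')(V, N) = Mul(N, V)
E = 20853 (E = Mul(Mul(Add(-12, 33), 3), 331) = Mul(Mul(21, 3), 331) = Mul(63, 331) = 20853)
Pow(Add(E, Function('c')(Mul(18, -25), -2115)), Rational(1, 2)) = Pow(Add(20853, Pow(Add(Pow(Mul(18, -25), 2), Pow(-2115, 2)), Rational(1, 2))), Rational(1, 2)) = Pow(Add(20853, Pow(Add(Pow(-450, 2), 4473225), Rational(1, 2))), Rational(1, 2)) = Pow(Add(20853, Pow(Add(202500, 4473225), Rational(1, 2))), Rational(1, 2)) = Pow(Add(20853, Pow(4675725, Rational(1, 2))), Rational(1, 2)) = Pow(Add(20853, Mul(45, Pow(2309, Rational(1, 2)))), Rational(1, 2))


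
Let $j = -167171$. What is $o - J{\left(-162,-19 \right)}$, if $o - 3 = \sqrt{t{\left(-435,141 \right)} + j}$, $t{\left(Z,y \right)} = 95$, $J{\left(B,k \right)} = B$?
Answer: $165 + 6 i \sqrt{4641} \approx 165.0 + 408.75 i$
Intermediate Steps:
$o = 3 + 6 i \sqrt{4641}$ ($o = 3 + \sqrt{95 - 167171} = 3 + \sqrt{-167076} = 3 + 6 i \sqrt{4641} \approx 3.0 + 408.75 i$)
$o - J{\left(-162,-19 \right)} = \left(3 + 6 i \sqrt{4641}\right) - -162 = \left(3 + 6 i \sqrt{4641}\right) + 162 = 165 + 6 i \sqrt{4641}$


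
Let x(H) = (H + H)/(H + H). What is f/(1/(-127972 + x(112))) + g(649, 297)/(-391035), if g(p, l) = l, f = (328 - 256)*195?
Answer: -234192535129899/130345 ≈ -1.7967e+9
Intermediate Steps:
f = 14040 (f = 72*195 = 14040)
x(H) = 1 (x(H) = (2*H)/((2*H)) = (2*H)*(1/(2*H)) = 1)
f/(1/(-127972 + x(112))) + g(649, 297)/(-391035) = 14040/(1/(-127972 + 1)) + 297/(-391035) = 14040/(1/(-127971)) + 297*(-1/391035) = 14040/(-1/127971) - 99/130345 = 14040*(-127971) - 99/130345 = -1796712840 - 99/130345 = -234192535129899/130345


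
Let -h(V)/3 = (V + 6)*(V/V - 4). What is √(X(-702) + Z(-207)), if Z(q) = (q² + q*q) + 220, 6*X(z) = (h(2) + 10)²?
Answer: 2*√195837/3 ≈ 295.02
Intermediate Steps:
h(V) = 54 + 9*V (h(V) = -3*(V + 6)*(V/V - 4) = -3*(6 + V)*(1 - 4) = -3*(6 + V)*(-3) = -3*(-18 - 3*V) = 54 + 9*V)
X(z) = 3362/3 (X(z) = ((54 + 9*2) + 10)²/6 = ((54 + 18) + 10)²/6 = (72 + 10)²/6 = (⅙)*82² = (⅙)*6724 = 3362/3)
Z(q) = 220 + 2*q² (Z(q) = (q² + q²) + 220 = 2*q² + 220 = 220 + 2*q²)
√(X(-702) + Z(-207)) = √(3362/3 + (220 + 2*(-207)²)) = √(3362/3 + (220 + 2*42849)) = √(3362/3 + (220 + 85698)) = √(3362/3 + 85918) = √(261116/3) = 2*√195837/3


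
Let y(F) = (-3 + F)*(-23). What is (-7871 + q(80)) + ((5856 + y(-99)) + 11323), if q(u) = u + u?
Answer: 11814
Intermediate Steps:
y(F) = 69 - 23*F
q(u) = 2*u
(-7871 + q(80)) + ((5856 + y(-99)) + 11323) = (-7871 + 2*80) + ((5856 + (69 - 23*(-99))) + 11323) = (-7871 + 160) + ((5856 + (69 + 2277)) + 11323) = -7711 + ((5856 + 2346) + 11323) = -7711 + (8202 + 11323) = -7711 + 19525 = 11814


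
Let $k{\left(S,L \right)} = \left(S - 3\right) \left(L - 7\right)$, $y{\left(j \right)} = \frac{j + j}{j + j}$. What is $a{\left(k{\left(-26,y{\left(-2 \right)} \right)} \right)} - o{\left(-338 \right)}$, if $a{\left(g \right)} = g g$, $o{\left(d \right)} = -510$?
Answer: $30786$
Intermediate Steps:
$y{\left(j \right)} = 1$ ($y{\left(j \right)} = \frac{2 j}{2 j} = 2 j \frac{1}{2 j} = 1$)
$k{\left(S,L \right)} = \left(-7 + L\right) \left(-3 + S\right)$ ($k{\left(S,L \right)} = \left(-3 + S\right) \left(-7 + L\right) = \left(-7 + L\right) \left(-3 + S\right)$)
$a{\left(g \right)} = g^{2}$
$a{\left(k{\left(-26,y{\left(-2 \right)} \right)} \right)} - o{\left(-338 \right)} = \left(21 - -182 - 3 + 1 \left(-26\right)\right)^{2} - -510 = \left(21 + 182 - 3 - 26\right)^{2} + 510 = 174^{2} + 510 = 30276 + 510 = 30786$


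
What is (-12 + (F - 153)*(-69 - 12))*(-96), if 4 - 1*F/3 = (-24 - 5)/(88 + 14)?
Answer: -18506736/17 ≈ -1.0886e+6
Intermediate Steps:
F = 437/34 (F = 12 - 3*(-24 - 5)/(88 + 14) = 12 - (-87)/102 = 12 - 3*(-29/102) = 12 + 29/34 = 437/34 ≈ 12.853)
(-12 + (F - 153)*(-69 - 12))*(-96) = (-12 + (437/34 - 153)*(-69 - 12))*(-96) = (-12 - 4765/34*(-81))*(-96) = (-12 + 385965/34)*(-96) = (385557/34)*(-96) = -18506736/17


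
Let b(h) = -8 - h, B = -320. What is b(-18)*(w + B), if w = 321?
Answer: 10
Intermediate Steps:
b(-18)*(w + B) = (-8 - 1*(-18))*(321 - 320) = (-8 + 18)*1 = 10*1 = 10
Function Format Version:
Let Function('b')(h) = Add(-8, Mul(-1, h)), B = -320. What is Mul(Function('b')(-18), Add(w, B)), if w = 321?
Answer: 10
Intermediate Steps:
Mul(Function('b')(-18), Add(w, B)) = Mul(Add(-8, Mul(-1, -18)), Add(321, -320)) = Mul(Add(-8, 18), 1) = Mul(10, 1) = 10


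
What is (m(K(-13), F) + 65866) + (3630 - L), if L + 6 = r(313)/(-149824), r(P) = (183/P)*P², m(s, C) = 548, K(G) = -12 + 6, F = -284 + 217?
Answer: 10495228479/149824 ≈ 70050.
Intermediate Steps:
F = -67
K(G) = -6
r(P) = 183*P
L = -956223/149824 (L = -6 + (183*313)/(-149824) = -6 + 57279*(-1/149824) = -6 - 57279/149824 = -956223/149824 ≈ -6.3823)
(m(K(-13), F) + 65866) + (3630 - L) = (548 + 65866) + (3630 - 1*(-956223/149824)) = 66414 + (3630 + 956223/149824) = 66414 + 544817343/149824 = 10495228479/149824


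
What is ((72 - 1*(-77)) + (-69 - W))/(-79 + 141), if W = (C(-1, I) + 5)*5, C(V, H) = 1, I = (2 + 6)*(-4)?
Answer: 25/31 ≈ 0.80645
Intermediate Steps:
I = -32 (I = 8*(-4) = -32)
W = 30 (W = (1 + 5)*5 = 6*5 = 30)
((72 - 1*(-77)) + (-69 - W))/(-79 + 141) = ((72 - 1*(-77)) + (-69 - 1*30))/(-79 + 141) = ((72 + 77) + (-69 - 30))/62 = (149 - 99)*(1/62) = 50*(1/62) = 25/31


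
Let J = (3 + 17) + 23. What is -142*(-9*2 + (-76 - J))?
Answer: 19454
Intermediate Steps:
J = 43 (J = 20 + 23 = 43)
-142*(-9*2 + (-76 - J)) = -142*(-9*2 + (-76 - 1*43)) = -142*(-18 + (-76 - 43)) = -142*(-18 - 119) = -142*(-137) = 19454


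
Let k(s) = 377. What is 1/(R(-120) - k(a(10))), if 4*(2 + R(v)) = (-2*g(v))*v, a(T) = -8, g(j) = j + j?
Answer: -1/14779 ≈ -6.7664e-5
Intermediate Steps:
g(j) = 2*j
R(v) = -2 - v² (R(v) = -2 + ((-4*v)*v)/4 = -2 + (-4*v²)/4 = -2 - v²)
1/(R(-120) - k(a(10))) = 1/((-2 - 1*(-120)²) - 1*377) = 1/((-2 - 1*14400) - 377) = 1/((-2 - 14400) - 377) = 1/(-14402 - 377) = 1/(-14779) = -1/14779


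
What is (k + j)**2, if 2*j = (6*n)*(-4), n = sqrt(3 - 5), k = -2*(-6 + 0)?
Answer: 144*(1 - I*sqrt(2))**2 ≈ -144.0 - 407.29*I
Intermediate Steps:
k = 12 (k = -2*(-6) = 12)
n = I*sqrt(2) (n = sqrt(-2) = I*sqrt(2) ≈ 1.4142*I)
j = -12*I*sqrt(2) (j = ((6*(I*sqrt(2)))*(-4))/2 = ((6*I*sqrt(2))*(-4))/2 = (-24*I*sqrt(2))/2 = -12*I*sqrt(2) ≈ -16.971*I)
(k + j)**2 = (12 - 12*I*sqrt(2))**2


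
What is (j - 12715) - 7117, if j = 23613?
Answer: 3781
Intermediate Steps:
(j - 12715) - 7117 = (23613 - 12715) - 7117 = 10898 - 7117 = 3781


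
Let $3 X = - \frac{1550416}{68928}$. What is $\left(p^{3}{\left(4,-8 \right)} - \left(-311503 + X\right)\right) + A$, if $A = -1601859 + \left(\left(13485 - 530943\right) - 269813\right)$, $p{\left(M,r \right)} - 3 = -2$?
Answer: $- \frac{26851141523}{12924} \approx -2.0776 \cdot 10^{6}$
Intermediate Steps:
$p{\left(M,r \right)} = 1$ ($p{\left(M,r \right)} = 3 - 2 = 1$)
$X = - \frac{96901}{12924}$ ($X = \frac{\left(-1550416\right) \frac{1}{68928}}{3} = \frac{1}{3} \left(- \frac{96901}{4308}\right) = - \frac{96901}{12924} \approx -7.4978$)
$A = -2389130$ ($A = -1601859 - 787271 = -2389130$)
$\left(p^{3}{\left(4,-8 \right)} - \left(-311503 + X\right)\right) + A = \left(1^{3} + \left(311503 - - \frac{96901}{12924}\right)\right) - 2389130 = \left(1 + \left(311503 + \frac{96901}{12924}\right)\right) - 2389130 = \left(1 + \frac{4025961673}{12924}\right) - 2389130 = \frac{4025974597}{12924} - 2389130 = - \frac{26851141523}{12924}$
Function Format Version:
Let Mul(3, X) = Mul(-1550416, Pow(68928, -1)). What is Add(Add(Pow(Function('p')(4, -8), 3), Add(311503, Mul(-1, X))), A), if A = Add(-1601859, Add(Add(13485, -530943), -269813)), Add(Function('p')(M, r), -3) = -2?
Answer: Rational(-26851141523, 12924) ≈ -2.0776e+6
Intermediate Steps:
Function('p')(M, r) = 1 (Function('p')(M, r) = Add(3, -2) = 1)
X = Rational(-96901, 12924) (X = Mul(Rational(1, 3), Mul(-1550416, Pow(68928, -1))) = Mul(Rational(1, 3), Mul(-1550416, Rational(1, 68928))) = Mul(Rational(1, 3), Rational(-96901, 4308)) = Rational(-96901, 12924) ≈ -7.4978)
A = -2389130 (A = Add(-1601859, Add(-517458, -269813)) = Add(-1601859, -787271) = -2389130)
Add(Add(Pow(Function('p')(4, -8), 3), Add(311503, Mul(-1, X))), A) = Add(Add(Pow(1, 3), Add(311503, Mul(-1, Rational(-96901, 12924)))), -2389130) = Add(Add(1, Add(311503, Rational(96901, 12924))), -2389130) = Add(Add(1, Rational(4025961673, 12924)), -2389130) = Add(Rational(4025974597, 12924), -2389130) = Rational(-26851141523, 12924)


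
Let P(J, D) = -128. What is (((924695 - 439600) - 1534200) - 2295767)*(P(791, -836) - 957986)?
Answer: 3204768691408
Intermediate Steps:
(((924695 - 439600) - 1534200) - 2295767)*(P(791, -836) - 957986) = (((924695 - 439600) - 1534200) - 2295767)*(-128 - 957986) = ((485095 - 1534200) - 2295767)*(-958114) = (-1049105 - 2295767)*(-958114) = -3344872*(-958114) = 3204768691408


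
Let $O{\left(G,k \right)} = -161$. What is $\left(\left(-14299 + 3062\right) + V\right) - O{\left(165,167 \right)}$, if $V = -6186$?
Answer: $-17262$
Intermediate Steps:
$\left(\left(-14299 + 3062\right) + V\right) - O{\left(165,167 \right)} = \left(\left(-14299 + 3062\right) - 6186\right) - -161 = \left(-11237 - 6186\right) + 161 = -17423 + 161 = -17262$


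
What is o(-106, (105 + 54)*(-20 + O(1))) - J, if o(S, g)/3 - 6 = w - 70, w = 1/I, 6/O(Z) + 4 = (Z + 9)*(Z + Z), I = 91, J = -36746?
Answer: 3326417/91 ≈ 36554.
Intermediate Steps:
O(Z) = 6/(-4 + 2*Z*(9 + Z)) (O(Z) = 6/(-4 + (Z + 9)*(Z + Z)) = 6/(-4 + (9 + Z)*(2*Z)) = 6/(-4 + 2*Z*(9 + Z)))
w = 1/91 ≈ 0.010989
o(S, g) = -17469/91 (o(S, g) = 18 + 3*(1/91 - 70) = 18 + 3*(-6369/91) = 18 - 19107/91 = -17469/91)
o(-106, (105 + 54)*(-20 + O(1))) - J = -17469/91 - 1*(-36746) = -17469/91 + 36746 = 3326417/91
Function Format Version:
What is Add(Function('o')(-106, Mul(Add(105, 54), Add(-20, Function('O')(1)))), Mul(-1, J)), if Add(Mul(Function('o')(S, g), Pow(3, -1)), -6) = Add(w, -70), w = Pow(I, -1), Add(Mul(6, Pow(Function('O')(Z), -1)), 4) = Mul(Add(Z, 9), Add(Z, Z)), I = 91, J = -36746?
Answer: Rational(3326417, 91) ≈ 36554.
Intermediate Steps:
Function('O')(Z) = Mul(6, Pow(Add(-4, Mul(2, Z, Add(9, Z))), -1)) (Function('O')(Z) = Mul(6, Pow(Add(-4, Mul(Add(Z, 9), Add(Z, Z))), -1)) = Mul(6, Pow(Add(-4, Mul(Add(9, Z), Mul(2, Z))), -1)) = Mul(6, Pow(Add(-4, Mul(2, Z, Add(9, Z))), -1)))
w = Rational(1, 91) (w = Pow(91, -1) = Rational(1, 91) ≈ 0.010989)
Function('o')(S, g) = Rational(-17469, 91) (Function('o')(S, g) = Add(18, Mul(3, Add(Rational(1, 91), -70))) = Add(18, Mul(3, Rational(-6369, 91))) = Add(18, Rational(-19107, 91)) = Rational(-17469, 91))
Add(Function('o')(-106, Mul(Add(105, 54), Add(-20, Function('O')(1)))), Mul(-1, J)) = Add(Rational(-17469, 91), Mul(-1, -36746)) = Add(Rational(-17469, 91), 36746) = Rational(3326417, 91)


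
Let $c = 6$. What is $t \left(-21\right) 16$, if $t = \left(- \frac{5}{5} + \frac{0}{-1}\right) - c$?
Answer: $2352$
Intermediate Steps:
$t = -7$ ($t = \left(- \frac{5}{5} + \frac{0}{-1}\right) - 6 = \left(\left(-5\right) \frac{1}{5} + 0 \left(-1\right)\right) - 6 = \left(-1 + 0\right) - 6 = -1 - 6 = -7$)
$t \left(-21\right) 16 = \left(-7\right) \left(-21\right) 16 = 147 \cdot 16 = 2352$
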